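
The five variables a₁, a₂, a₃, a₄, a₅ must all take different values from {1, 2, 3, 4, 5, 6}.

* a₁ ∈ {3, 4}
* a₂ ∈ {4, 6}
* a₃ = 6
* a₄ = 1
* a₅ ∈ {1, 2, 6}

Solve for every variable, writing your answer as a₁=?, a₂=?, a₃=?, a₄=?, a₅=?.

a₃ has just one choice, so a₃ = 6. Eliminate 6 elsewhere: a₂, a₅.
a₄'s domain is down to {1}, so a₄ = 1. Remove 1 from a₅.
a₅ has just one choice, so a₅ = 2.
a₂ has just one choice, so a₂ = 4. Eliminate 4 elsewhere: a₁.
a₁'s domain is down to {3}, so a₁ = 3.

a₁=3, a₂=4, a₃=6, a₄=1, a₅=2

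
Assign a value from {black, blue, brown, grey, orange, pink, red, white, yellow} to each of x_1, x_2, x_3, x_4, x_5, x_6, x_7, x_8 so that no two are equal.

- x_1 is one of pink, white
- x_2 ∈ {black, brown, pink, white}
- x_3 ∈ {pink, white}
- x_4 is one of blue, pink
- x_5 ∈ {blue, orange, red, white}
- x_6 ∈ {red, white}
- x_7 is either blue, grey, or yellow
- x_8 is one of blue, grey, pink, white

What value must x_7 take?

yellow

The 2 variables x_1 and x_3 are confined to {pink, white}, which locks those values in; drop them from x_2, x_4, x_5, x_6, x_8.
That leaves x_4 = blue. Remove blue from x_5, x_7, x_8.
x_6 has just one choice, so x_6 = red. Eliminate red elsewhere: x_5.
That leaves x_8 = grey. So x_7 can't be grey.
So x_7 = yellow.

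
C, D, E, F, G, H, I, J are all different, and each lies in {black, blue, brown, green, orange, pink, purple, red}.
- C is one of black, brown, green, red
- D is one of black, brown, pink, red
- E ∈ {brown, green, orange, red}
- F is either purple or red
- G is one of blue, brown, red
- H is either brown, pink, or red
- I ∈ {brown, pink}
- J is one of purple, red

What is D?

black

The 8 variables together cover exactly {black, blue, brown, green, orange, pink, purple, red} — 8 values for 8 variables — and blue appears only in G's list, so G = blue.
The 7 still-open variables draw from only 7 values {black, brown, green, orange, pink, purple, red}, so each is used; only E can be orange, hence E = orange.
The 6 still-open variables draw from only 6 values {black, brown, green, pink, purple, red}, so each is used; only C can be green, hence C = green.
The 5 still-open variables draw from only 5 values {black, brown, pink, purple, red}, so each is used; only D can be black, hence D = black.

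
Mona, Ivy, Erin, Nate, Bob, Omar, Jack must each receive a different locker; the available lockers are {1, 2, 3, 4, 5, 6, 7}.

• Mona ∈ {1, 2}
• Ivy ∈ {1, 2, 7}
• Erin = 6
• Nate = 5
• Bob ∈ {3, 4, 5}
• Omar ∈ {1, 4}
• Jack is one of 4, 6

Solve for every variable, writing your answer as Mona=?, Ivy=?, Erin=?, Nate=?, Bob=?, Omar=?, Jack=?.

Erin's domain is down to {6}, so Erin = 6. Eliminate 6 elsewhere: Jack.
Nate's domain is down to {5}, so Nate = 5. So Bob can't be 5.
Jack has just one choice, so Jack = 4. So Bob, Omar can't be 4.
Bob's domain is down to {3}, so Bob = 3.
Omar has just one choice, so Omar = 1. Strike 1 from Mona, Ivy.
Mona's domain is down to {2}, so Mona = 2. Eliminate 2 elsewhere: Ivy.
Ivy's domain is down to {7}, so Ivy = 7.

Mona=2, Ivy=7, Erin=6, Nate=5, Bob=3, Omar=1, Jack=4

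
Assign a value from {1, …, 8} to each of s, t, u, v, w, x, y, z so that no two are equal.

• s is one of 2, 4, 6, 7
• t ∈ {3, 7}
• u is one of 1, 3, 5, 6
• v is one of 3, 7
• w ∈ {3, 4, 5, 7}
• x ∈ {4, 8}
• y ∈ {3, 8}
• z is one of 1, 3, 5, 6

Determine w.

Among the 8 variables, 2 fits only s (and all 8 values in {1, 2, 3, 4, 5, 6, 7, 8} must be used), so s = 2.
t and v between them cover only {3, 7} — a naked pair. Remove those values from u, w, y, z.
y's domain is down to {8}, so y = 8. So x can't be 8.
x must be 4 (only option left). Strike 4 from w.
So w = 5.

5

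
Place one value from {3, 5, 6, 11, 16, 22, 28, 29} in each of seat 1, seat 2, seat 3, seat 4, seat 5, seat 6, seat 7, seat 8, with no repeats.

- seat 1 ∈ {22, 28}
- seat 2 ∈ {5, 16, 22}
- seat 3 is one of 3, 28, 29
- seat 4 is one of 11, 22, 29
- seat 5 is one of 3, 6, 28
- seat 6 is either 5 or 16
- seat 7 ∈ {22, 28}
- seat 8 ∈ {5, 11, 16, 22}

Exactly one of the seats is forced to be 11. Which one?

seat 8

Among the 8 variables, 6 fits only seat 5 (and all 8 values in {3, 5, 6, 11, 16, 22, 28, 29} must be used), so seat 5 = 6.
The 7 still-open variables together cover exactly {3, 5, 11, 16, 22, 28, 29} — 7 values for 7 variables — and 3 appears only in seat 3's list, so seat 3 = 3.
Among the 6 still-open variables, 29 fits only seat 4 (and all 6 values in {5, 11, 16, 22, 28, 29} must be used), so seat 4 = 29.
The 5 still-open variables draw from only 5 values {5, 11, 16, 22, 28}, so each is used; only seat 8 can be 11, hence seat 8 = 11.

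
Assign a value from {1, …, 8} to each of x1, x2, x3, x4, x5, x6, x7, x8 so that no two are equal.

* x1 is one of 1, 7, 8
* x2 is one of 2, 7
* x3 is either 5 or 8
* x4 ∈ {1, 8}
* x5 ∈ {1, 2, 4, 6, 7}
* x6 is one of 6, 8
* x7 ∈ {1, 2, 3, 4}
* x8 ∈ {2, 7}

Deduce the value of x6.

The 8 variables draw from only 8 values {1, 2, 3, 4, 5, 6, 7, 8}, so each is used; only x7 can be 3, hence x7 = 3.
The 7 still-open variables draw from only 7 values {1, 2, 4, 5, 6, 7, 8}, so each is used; only x5 can be 4, hence x5 = 4.
The 6 still-open variables together cover exactly {1, 2, 5, 6, 7, 8} — 6 values for 6 variables — and 5 appears only in x3's list, so x3 = 5.
The 5 still-open variables together cover exactly {1, 2, 6, 7, 8} — 5 values for 5 variables — and 6 appears only in x6's list, so x6 = 6.

6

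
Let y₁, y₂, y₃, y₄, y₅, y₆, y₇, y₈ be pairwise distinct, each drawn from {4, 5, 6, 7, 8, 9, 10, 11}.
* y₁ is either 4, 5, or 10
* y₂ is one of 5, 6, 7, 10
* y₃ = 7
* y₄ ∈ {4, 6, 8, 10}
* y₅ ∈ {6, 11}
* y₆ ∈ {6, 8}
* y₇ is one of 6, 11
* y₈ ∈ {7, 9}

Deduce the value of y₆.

y₃'s domain is down to {7}, so y₃ = 7. So y₂, y₈ can't be 7.
y₈'s domain is down to {9}, so y₈ = 9.
The 2 variables y₅ and y₇ are confined to {6, 11}, which locks those values in; drop them from y₂, y₄, y₆.
So y₆ = 8.

8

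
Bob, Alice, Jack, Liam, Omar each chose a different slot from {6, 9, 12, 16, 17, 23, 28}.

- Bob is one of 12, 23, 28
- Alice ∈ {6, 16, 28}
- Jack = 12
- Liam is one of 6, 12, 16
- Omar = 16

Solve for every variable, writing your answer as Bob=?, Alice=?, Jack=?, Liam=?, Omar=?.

Bob=23, Alice=28, Jack=12, Liam=6, Omar=16

Jack must be 12 (only option left). Eliminate 12 elsewhere: Bob, Liam.
That leaves Omar = 16. Eliminate 16 elsewhere: Alice, Liam.
That leaves Liam = 6. Remove 6 from Alice.
That leaves Alice = 28. Eliminate 28 elsewhere: Bob.
Bob has just one choice, so Bob = 23.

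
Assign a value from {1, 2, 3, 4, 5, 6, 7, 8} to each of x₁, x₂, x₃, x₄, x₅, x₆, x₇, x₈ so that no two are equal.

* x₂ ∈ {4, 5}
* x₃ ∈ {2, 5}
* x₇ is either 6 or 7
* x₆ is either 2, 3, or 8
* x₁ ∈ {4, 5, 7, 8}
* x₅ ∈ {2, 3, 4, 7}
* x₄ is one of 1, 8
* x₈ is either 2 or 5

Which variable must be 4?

The 8 variables together cover exactly {1, 2, 3, 4, 5, 6, 7, 8} — 8 values for 8 variables — and 1 appears only in x₄'s list, so x₄ = 1.
The 7 still-open variables draw from only 7 values {2, 3, 4, 5, 6, 7, 8}, so each is used; only x₇ can be 6, hence x₇ = 6.
x₃ and x₈ between them cover only {2, 5} — a naked pair. Remove those values from x₁, x₂, x₅, x₆.
So 4 goes to x₂.

x₂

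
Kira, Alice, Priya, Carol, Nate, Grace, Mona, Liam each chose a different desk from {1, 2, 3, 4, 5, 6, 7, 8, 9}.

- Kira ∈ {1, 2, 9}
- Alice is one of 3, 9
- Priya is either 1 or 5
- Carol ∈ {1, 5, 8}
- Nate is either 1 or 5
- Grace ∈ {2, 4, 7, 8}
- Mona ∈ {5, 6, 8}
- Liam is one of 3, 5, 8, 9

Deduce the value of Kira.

2

The 2 variables Priya and Nate are confined to {1, 5}, which locks those values in; drop them from Kira, Carol, Mona, Liam.
Carol's domain is down to {8}, so Carol = 8. Eliminate 8 elsewhere: Grace, Mona, Liam.
Mona's domain is down to {6}, so Mona = 6.
Alice and Liam between them cover only {3, 9} — a naked pair. Remove those values from Kira.
So Kira = 2.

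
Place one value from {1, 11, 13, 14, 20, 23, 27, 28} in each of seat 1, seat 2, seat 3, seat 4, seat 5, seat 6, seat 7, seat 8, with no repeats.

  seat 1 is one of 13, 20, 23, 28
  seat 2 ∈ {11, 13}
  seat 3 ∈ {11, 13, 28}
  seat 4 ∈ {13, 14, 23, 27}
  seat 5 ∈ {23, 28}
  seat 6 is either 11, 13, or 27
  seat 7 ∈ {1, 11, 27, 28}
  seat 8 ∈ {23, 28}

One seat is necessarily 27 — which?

seat 6

The 8 variables draw from only 8 values {1, 11, 13, 14, 20, 23, 27, 28}, so each is used; only seat 7 can be 1, hence seat 7 = 1.
The 7 still-open variables draw from only 7 values {11, 13, 14, 20, 23, 27, 28}, so each is used; only seat 4 can be 14, hence seat 4 = 14.
The 6 still-open variables together cover exactly {11, 13, 20, 23, 27, 28} — 6 values for 6 variables — and 20 appears only in seat 1's list, so seat 1 = 20.
The 5 still-open variables draw from only 5 values {11, 13, 23, 27, 28}, so each is used; only seat 6 can be 27, hence seat 6 = 27.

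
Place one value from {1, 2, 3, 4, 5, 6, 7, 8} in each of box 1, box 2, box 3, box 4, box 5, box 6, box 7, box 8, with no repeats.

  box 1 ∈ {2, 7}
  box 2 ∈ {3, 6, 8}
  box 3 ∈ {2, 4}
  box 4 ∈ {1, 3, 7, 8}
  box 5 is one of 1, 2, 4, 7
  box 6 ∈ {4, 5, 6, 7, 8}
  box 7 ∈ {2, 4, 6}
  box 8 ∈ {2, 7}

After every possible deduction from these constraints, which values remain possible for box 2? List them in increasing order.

The 8 variables draw from only 8 values {1, 2, 3, 4, 5, 6, 7, 8}, so each is used; only box 6 can be 5, hence box 6 = 5.
box 1 and box 8 between them cover only {2, 7} — a naked pair. Remove those values from box 3, box 4, box 5, box 7.
That leaves box 3 = 4. So box 5, box 7 can't be 4.
box 5 has just one choice, so box 5 = 1. Strike 1 from box 4.
box 7's domain is down to {6}, so box 7 = 6. Remove 6 from box 2.
No further eliminations apply; box 2 can still be any of 3, 8.

3, 8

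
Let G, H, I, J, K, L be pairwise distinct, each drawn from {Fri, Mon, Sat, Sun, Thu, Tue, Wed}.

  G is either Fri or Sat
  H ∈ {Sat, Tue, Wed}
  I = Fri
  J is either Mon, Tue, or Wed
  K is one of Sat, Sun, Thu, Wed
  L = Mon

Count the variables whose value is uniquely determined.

I's domain is down to {Fri}, so I = Fri. Eliminate Fri elsewhere: G.
L must be Mon (only option left). So J can't be Mon.
That leaves G = Sat. Remove Sat from H, K.
H and J between them cover only {Tue, Wed} — a naked pair. Remove those values from K.
Determined: G=Sat, I=Fri, L=Mon. The other variables each still have more than one consistent value. That makes 3.

3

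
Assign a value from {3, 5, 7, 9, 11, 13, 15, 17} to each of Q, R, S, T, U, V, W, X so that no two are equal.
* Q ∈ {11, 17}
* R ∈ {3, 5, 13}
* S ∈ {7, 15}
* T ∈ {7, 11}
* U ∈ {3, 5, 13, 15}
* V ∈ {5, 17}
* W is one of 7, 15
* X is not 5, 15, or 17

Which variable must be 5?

V

Among the 8 variables, 9 fits only X (and all 8 values in {3, 5, 7, 9, 11, 13, 15, 17} must be used), so X = 9.
S and W share exactly the 2 values {7, 15}; by pigeonhole those values go to them, so strike 7, 15 from T, U.
T must be 11 (only option left). Remove 11 from Q.
That leaves Q = 17. Strike 17 from V.
So 5 goes to V.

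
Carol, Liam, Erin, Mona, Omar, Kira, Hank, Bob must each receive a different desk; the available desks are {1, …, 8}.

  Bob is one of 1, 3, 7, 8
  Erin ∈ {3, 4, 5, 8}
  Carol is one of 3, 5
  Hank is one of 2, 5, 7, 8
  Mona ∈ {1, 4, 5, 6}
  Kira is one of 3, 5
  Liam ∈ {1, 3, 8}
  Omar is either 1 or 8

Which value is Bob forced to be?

7

Among the 8 variables, 2 fits only Hank (and all 8 values in {1, 2, 3, 4, 5, 6, 7, 8} must be used), so Hank = 2.
The 7 still-open variables draw from only 7 values {1, 3, 4, 5, 6, 7, 8}, so each is used; only Mona can be 6, hence Mona = 6.
The 6 still-open variables together cover exactly {1, 3, 4, 5, 7, 8} — 6 values for 6 variables — and 4 appears only in Erin's list, so Erin = 4.
The 5 still-open variables draw from only 5 values {1, 3, 5, 7, 8}, so each is used; only Bob can be 7, hence Bob = 7.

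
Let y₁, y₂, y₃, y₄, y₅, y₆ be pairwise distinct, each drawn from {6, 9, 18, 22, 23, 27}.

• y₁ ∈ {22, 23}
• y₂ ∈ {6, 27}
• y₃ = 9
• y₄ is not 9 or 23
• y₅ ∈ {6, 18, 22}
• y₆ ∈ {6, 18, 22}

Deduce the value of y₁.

23

y₃ must be 9 (only option left).
Among the 5 still-open variables, 23 fits only y₁ (and all 5 values in {6, 18, 22, 23, 27} must be used), so y₁ = 23.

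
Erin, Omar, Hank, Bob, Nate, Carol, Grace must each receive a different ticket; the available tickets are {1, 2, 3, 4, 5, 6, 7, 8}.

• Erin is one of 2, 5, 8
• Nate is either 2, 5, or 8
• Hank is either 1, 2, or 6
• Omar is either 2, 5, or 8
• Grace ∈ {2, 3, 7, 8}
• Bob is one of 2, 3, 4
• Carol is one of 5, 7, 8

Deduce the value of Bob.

Erin, Omar, Nate share exactly the 3 values {2, 5, 8}; by pigeonhole those values go to them, so strike 2, 5, 8 from Hank, Bob, Carol, Grace.
Carol must be 7 (only option left). Eliminate 7 elsewhere: Grace.
Grace must be 3 (only option left). Remove 3 from Bob.
So Bob = 4.

4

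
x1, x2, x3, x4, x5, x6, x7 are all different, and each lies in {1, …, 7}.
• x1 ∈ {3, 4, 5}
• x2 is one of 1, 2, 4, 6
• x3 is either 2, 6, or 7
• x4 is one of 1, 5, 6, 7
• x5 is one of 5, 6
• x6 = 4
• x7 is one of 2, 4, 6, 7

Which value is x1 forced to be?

3

x6's domain is down to {4}, so x6 = 4. Remove 4 from x1, x2, x7.
The 6 still-open variables together cover exactly {1, 2, 3, 5, 6, 7} — 6 values for 6 variables — and 3 appears only in x1's list, so x1 = 3.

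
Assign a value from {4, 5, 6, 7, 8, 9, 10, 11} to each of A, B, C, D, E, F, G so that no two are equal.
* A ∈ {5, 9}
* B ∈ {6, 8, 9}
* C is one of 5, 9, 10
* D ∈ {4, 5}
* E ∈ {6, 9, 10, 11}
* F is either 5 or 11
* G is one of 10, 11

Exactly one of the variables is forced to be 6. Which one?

The 7 variables together cover exactly {4, 5, 6, 8, 9, 10, 11} — 7 values for 7 variables — and 4 appears only in D's list, so D = 4.
The 6 still-open variables together cover exactly {5, 6, 8, 9, 10, 11} — 6 values for 6 variables — and 8 appears only in B's list, so B = 8.
The 5 still-open variables together cover exactly {5, 6, 9, 10, 11} — 5 values for 5 variables — and 6 appears only in E's list, so E = 6.

E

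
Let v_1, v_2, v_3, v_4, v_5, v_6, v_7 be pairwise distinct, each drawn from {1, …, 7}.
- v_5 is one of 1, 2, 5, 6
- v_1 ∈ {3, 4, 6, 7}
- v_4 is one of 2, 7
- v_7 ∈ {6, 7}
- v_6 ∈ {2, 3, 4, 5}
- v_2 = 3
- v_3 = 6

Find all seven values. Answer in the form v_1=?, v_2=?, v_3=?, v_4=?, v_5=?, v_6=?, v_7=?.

v_1=4, v_2=3, v_3=6, v_4=2, v_5=1, v_6=5, v_7=7

v_2's domain is down to {3}, so v_2 = 3. Eliminate 3 elsewhere: v_1, v_6.
That leaves v_3 = 6. Remove 6 from v_1, v_5, v_7.
v_7 has just one choice, so v_7 = 7. Eliminate 7 elsewhere: v_1, v_4.
v_1's domain is down to {4}, so v_1 = 4. Remove 4 from v_6.
v_4's domain is down to {2}, so v_4 = 2. Remove 2 from v_5, v_6.
v_6's domain is down to {5}, so v_6 = 5. Strike 5 from v_5.
v_5's domain is down to {1}, so v_5 = 1.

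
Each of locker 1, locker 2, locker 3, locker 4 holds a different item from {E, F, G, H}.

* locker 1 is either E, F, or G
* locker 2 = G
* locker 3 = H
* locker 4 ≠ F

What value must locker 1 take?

F

locker 2 must be G (only option left). Remove G from locker 1, locker 4.
locker 3's domain is down to {H}, so locker 3 = H. Eliminate H elsewhere: locker 4.
locker 4 must be E (only option left). Remove E from locker 1.
So locker 1 = F.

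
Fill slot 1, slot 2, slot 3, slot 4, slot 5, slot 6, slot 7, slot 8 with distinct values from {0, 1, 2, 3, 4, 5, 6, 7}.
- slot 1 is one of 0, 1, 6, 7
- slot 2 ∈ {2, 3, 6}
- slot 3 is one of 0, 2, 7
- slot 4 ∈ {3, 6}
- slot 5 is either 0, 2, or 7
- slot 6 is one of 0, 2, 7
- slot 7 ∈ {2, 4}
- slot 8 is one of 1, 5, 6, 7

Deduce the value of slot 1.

The 8 variables draw from only 8 values {0, 1, 2, 3, 4, 5, 6, 7}, so each is used; only slot 7 can be 4, hence slot 7 = 4.
The 7 still-open variables draw from only 7 values {0, 1, 2, 3, 5, 6, 7}, so each is used; only slot 8 can be 5, hence slot 8 = 5.
The 6 still-open variables draw from only 6 values {0, 1, 2, 3, 6, 7}, so each is used; only slot 1 can be 1, hence slot 1 = 1.

1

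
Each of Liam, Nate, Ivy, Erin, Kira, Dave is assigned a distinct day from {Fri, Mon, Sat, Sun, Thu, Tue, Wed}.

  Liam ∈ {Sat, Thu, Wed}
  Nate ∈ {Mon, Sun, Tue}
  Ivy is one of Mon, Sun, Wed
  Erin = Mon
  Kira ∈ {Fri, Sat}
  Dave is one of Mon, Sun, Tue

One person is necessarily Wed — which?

Erin has just one choice, so Erin = Mon. Strike Mon from Nate, Ivy, Dave.
Nate and Dave share exactly the 2 values {Sun, Tue}; by pigeonhole those values go to them, so strike Sun, Tue from Ivy.
So Wed goes to Ivy.

Ivy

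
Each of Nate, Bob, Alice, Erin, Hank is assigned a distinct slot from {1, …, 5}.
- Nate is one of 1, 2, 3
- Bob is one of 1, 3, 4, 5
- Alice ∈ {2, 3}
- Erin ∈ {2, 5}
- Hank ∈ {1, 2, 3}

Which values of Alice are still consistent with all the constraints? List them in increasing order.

Among the 5 variables, 4 fits only Bob (and all 5 values in {1, 2, 3, 4, 5} must be used), so Bob = 4.
The 4 still-open variables draw from only 4 values {1, 2, 3, 5}, so each is used; only Erin can be 5, hence Erin = 5.
No further eliminations apply; Alice can still be any of 2, 3.

2, 3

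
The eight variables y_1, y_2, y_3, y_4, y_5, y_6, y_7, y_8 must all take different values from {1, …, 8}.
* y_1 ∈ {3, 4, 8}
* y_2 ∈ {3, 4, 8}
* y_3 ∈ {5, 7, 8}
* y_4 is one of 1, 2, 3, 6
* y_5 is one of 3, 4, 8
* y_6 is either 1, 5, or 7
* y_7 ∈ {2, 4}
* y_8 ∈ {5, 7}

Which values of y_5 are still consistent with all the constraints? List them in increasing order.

Among the 8 variables, 6 fits only y_4 (and all 8 values in {1, 2, 3, 4, 5, 6, 7, 8} must be used), so y_4 = 6.
The 7 still-open variables draw from only 7 values {1, 2, 3, 4, 5, 7, 8}, so each is used; only y_6 can be 1, hence y_6 = 1.
The 6 still-open variables together cover exactly {2, 3, 4, 5, 7, 8} — 6 values for 6 variables — and 2 appears only in y_7's list, so y_7 = 2.
The 3 variables y_1, y_2, y_5 are confined to {3, 4, 8}, which locks those values in; drop them from y_3.
No further eliminations apply; y_5 can still be any of 3, 4, 8.

3, 4, 8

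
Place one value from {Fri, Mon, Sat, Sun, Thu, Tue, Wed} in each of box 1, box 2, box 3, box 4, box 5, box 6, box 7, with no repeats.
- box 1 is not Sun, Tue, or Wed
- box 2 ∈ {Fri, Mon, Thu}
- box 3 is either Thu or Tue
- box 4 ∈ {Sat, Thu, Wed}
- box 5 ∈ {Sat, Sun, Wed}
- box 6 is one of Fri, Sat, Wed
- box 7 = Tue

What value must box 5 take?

Sun

box 7 has just one choice, so box 7 = Tue. Remove Tue from box 3.
box 3's domain is down to {Thu}, so box 3 = Thu. So box 1, box 2, box 4 can't be Thu.
Among the 5 still-open variables, Sun fits only box 5 (and all 5 values in {Fri, Mon, Sat, Sun, Wed} must be used), so box 5 = Sun.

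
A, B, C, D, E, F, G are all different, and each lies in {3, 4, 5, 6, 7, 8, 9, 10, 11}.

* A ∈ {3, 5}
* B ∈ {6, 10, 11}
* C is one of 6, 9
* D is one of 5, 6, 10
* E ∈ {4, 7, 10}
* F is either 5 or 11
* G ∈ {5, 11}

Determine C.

9

F and G share exactly the 2 values {5, 11}; by pigeonhole those values go to them, so strike 5, 11 from A, B, D.
That leaves A = 3.
B and D share exactly the 2 values {6, 10}; by pigeonhole those values go to them, so strike 6, 10 from C, E.
So C = 9.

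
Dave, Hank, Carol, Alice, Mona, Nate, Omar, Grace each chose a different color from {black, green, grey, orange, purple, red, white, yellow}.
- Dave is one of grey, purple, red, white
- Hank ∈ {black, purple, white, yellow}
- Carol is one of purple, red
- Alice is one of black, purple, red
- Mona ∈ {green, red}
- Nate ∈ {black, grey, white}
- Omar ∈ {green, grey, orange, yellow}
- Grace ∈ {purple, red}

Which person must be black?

Among the 8 variables, orange fits only Omar (and all 8 values in {black, green, grey, orange, purple, red, white, yellow} must be used), so Omar = orange.
Among the 7 still-open variables, green fits only Mona (and all 7 values in {black, green, grey, purple, red, white, yellow} must be used), so Mona = green.
Among the 6 still-open variables, yellow fits only Hank (and all 6 values in {black, grey, purple, red, white, yellow} must be used), so Hank = yellow.
Carol and Grace between them cover only {purple, red} — a naked pair. Remove those values from Dave, Alice.
So black goes to Alice.

Alice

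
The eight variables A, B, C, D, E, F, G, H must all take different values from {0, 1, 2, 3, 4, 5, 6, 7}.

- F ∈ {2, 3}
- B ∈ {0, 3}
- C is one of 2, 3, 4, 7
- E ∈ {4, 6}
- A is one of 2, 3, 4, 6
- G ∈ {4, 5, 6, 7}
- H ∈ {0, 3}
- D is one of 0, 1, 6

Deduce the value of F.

The 8 variables draw from only 8 values {0, 1, 2, 3, 4, 5, 6, 7}, so each is used; only D can be 1, hence D = 1.
Among the 7 still-open variables, 5 fits only G (and all 7 values in {0, 2, 3, 4, 5, 6, 7} must be used), so G = 5.
The 6 still-open variables draw from only 6 values {0, 2, 3, 4, 6, 7}, so each is used; only C can be 7, hence C = 7.
B and H share exactly the 2 values {0, 3}; by pigeonhole those values go to them, so strike 0, 3 from A, F.
So F = 2.

2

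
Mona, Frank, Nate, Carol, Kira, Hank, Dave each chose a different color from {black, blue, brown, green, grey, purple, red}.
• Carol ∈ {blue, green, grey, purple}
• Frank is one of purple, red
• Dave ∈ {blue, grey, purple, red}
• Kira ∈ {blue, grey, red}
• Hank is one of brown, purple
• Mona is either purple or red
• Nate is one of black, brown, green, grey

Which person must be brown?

Among the 7 variables, black fits only Nate (and all 7 values in {black, blue, brown, green, grey, purple, red} must be used), so Nate = black.
The 6 still-open variables together cover exactly {blue, brown, green, grey, purple, red} — 6 values for 6 variables — and brown appears only in Hank's list, so Hank = brown.

Hank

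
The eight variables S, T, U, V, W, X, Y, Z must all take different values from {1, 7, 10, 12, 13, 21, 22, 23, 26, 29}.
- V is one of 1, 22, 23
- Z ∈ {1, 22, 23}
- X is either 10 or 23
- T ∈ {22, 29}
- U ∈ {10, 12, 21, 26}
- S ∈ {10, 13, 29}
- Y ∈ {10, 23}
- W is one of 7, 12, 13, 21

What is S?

X and Y share exactly the 2 values {10, 23}; by pigeonhole those values go to them, so strike 10, 23 from S, U, V, Z.
The 2 variables V and Z are confined to {1, 22}, which locks those values in; drop them from T.
T must be 29 (only option left). Strike 29 from S.
So S = 13.

13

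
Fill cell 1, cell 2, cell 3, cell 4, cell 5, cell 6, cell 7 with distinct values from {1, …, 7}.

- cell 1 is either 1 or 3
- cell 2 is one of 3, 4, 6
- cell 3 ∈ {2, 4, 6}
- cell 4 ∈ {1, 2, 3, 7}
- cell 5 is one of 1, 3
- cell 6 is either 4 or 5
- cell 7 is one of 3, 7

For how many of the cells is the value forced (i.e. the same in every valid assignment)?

3

The 7 variables draw from only 7 values {1, 2, 3, 4, 5, 6, 7}, so each is used; only cell 6 can be 5, hence cell 6 = 5.
The 2 variables cell 1 and cell 5 are confined to {1, 3}, which locks those values in; drop them from cell 2, cell 4, cell 7.
That leaves cell 7 = 7. Eliminate 7 elsewhere: cell 4.
cell 4's domain is down to {2}, so cell 4 = 2. So cell 3 can't be 2.
Determined: cell 4=2, cell 6=5, cell 7=7. The other cells each still have more than one consistent value. That makes 3.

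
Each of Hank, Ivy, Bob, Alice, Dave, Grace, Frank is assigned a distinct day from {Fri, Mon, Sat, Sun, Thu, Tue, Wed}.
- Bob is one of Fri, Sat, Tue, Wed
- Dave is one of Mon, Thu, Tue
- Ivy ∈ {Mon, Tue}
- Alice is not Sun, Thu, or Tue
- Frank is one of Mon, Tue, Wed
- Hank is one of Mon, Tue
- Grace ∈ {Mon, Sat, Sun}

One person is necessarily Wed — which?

Frank

Among the 7 variables, Sun fits only Grace (and all 7 values in {Fri, Mon, Sat, Sun, Thu, Tue, Wed} must be used), so Grace = Sun.
The 6 still-open variables together cover exactly {Fri, Mon, Sat, Thu, Tue, Wed} — 6 values for 6 variables — and Thu appears only in Dave's list, so Dave = Thu.
The 2 variables Hank and Ivy are confined to {Mon, Tue}, which locks those values in; drop them from Bob, Alice, Frank.
So Wed goes to Frank.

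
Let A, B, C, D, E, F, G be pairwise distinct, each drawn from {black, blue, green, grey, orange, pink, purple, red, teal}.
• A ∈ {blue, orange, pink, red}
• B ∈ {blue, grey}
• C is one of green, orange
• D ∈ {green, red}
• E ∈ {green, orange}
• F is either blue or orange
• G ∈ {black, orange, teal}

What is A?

C and E between them cover only {green, orange} — a naked pair. Remove those values from A, D, F, G.
D must be red (only option left). Eliminate red elsewhere: A.
That leaves F = blue. Remove blue from A, B.
So A = pink.

pink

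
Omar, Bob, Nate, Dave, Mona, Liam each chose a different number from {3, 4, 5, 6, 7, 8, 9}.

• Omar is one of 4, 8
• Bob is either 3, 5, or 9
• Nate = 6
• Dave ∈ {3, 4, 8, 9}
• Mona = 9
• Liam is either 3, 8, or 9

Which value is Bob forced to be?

Nate's domain is down to {6}, so Nate = 6.
That leaves Mona = 9. Strike 9 from Bob, Dave, Liam.
The 4 still-open variables together cover exactly {3, 4, 5, 8} — 4 values for 4 variables — and 5 appears only in Bob's list, so Bob = 5.

5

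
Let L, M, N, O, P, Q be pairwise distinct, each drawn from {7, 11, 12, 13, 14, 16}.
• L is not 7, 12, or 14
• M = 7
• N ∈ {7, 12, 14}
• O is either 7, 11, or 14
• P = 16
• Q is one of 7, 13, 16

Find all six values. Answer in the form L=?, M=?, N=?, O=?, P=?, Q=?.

L=11, M=7, N=12, O=14, P=16, Q=13

M must be 7 (only option left). Strike 7 from N, O, Q.
P has just one choice, so P = 16. Eliminate 16 elsewhere: L, Q.
Q has just one choice, so Q = 13. Eliminate 13 elsewhere: L.
L has just one choice, so L = 11. So O can't be 11.
O has just one choice, so O = 14. So N can't be 14.
That leaves N = 12.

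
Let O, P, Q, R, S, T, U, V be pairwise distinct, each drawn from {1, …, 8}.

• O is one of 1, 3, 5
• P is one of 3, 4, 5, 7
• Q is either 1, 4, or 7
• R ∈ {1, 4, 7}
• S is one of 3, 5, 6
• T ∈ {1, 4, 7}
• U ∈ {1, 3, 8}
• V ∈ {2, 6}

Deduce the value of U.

8

The 8 variables draw from only 8 values {1, 2, 3, 4, 5, 6, 7, 8}, so each is used; only V can be 2, hence V = 2.
The 7 still-open variables together cover exactly {1, 3, 4, 5, 6, 7, 8} — 7 values for 7 variables — and 6 appears only in S's list, so S = 6.
Among the 6 still-open variables, 8 fits only U (and all 6 values in {1, 3, 4, 5, 7, 8} must be used), so U = 8.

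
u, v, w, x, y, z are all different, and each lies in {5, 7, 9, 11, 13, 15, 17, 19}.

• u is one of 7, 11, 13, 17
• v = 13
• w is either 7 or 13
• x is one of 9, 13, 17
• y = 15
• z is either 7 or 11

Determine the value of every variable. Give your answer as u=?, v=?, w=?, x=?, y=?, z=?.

u=17, v=13, w=7, x=9, y=15, z=11

v must be 13 (only option left). Remove 13 from u, w, x.
w's domain is down to {7}, so w = 7. Strike 7 from u, z.
y has just one choice, so y = 15.
That leaves z = 11. Remove 11 from u.
u has just one choice, so u = 17. Remove 17 from x.
That leaves x = 9.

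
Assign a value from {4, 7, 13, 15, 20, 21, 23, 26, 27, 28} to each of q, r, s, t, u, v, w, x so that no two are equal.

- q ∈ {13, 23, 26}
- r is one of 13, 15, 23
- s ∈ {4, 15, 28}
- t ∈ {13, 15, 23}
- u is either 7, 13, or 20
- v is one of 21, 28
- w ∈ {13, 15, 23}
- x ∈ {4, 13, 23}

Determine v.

r, t, w between them cover only {13, 15, 23} — a naked triple. Remove those values from q, s, u, x.
q's domain is down to {26}, so q = 26.
x must be 4 (only option left). Remove 4 from s.
That leaves s = 28. Strike 28 from v.
So v = 21.

21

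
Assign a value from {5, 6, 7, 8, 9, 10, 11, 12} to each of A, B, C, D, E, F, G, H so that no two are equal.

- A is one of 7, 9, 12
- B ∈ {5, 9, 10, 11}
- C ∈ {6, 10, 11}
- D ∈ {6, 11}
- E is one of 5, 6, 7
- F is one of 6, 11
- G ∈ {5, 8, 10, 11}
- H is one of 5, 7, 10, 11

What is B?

Among the 8 variables, 8 fits only G (and all 8 values in {5, 6, 7, 8, 9, 10, 11, 12} must be used), so G = 8.
Among the 7 still-open variables, 12 fits only A (and all 7 values in {5, 6, 7, 9, 10, 11, 12} must be used), so A = 12.
Among the 6 still-open variables, 9 fits only B (and all 6 values in {5, 6, 7, 9, 10, 11} must be used), so B = 9.

9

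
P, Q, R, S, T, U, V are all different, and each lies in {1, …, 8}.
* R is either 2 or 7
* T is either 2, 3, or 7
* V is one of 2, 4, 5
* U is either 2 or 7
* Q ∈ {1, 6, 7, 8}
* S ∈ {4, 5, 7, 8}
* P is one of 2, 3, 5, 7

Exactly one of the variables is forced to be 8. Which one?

S

The 2 variables R and U are confined to {2, 7}, which locks those values in; drop them from P, Q, S, T, V.
T must be 3 (only option left). Strike 3 from P.
P has just one choice, so P = 5. So S, V can't be 5.
V has just one choice, so V = 4. So S can't be 4.
So 8 goes to S.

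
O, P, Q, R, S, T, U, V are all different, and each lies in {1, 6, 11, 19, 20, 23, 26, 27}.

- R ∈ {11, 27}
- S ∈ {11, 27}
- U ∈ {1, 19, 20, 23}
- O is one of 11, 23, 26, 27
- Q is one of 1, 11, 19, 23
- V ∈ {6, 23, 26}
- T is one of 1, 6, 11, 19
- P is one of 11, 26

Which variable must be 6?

V

The 8 variables draw from only 8 values {1, 6, 11, 19, 20, 23, 26, 27}, so each is used; only U can be 20, hence U = 20.
R and S between them cover only {11, 27} — a naked pair. Remove those values from O, P, Q, T.
That leaves P = 26. Strike 26 from O, V.
O has just one choice, so O = 23. Remove 23 from Q, V.
So 6 goes to V.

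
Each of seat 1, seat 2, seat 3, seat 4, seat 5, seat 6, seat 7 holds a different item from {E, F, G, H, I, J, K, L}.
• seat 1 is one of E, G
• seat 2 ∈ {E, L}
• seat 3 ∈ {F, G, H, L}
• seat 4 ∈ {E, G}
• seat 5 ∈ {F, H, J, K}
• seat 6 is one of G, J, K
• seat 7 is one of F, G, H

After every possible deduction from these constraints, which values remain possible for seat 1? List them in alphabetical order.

The 2 variables seat 1 and seat 4 are confined to {E, G}, which locks those values in; drop them from seat 2, seat 3, seat 6, seat 7.
seat 2 has just one choice, so seat 2 = L. Strike L from seat 3.
The 2 variables seat 3 and seat 7 are confined to {F, H}, which locks those values in; drop them from seat 5.
No further eliminations apply; seat 1 can still be any of E, G.

E, G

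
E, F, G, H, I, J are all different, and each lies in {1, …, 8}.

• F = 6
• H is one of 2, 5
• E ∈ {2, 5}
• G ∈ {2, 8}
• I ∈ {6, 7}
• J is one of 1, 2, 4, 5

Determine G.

8

F has just one choice, so F = 6. Eliminate 6 elsewhere: I.
I has just one choice, so I = 7.
The 2 variables E and H are confined to {2, 5}, which locks those values in; drop them from G, J.
So G = 8.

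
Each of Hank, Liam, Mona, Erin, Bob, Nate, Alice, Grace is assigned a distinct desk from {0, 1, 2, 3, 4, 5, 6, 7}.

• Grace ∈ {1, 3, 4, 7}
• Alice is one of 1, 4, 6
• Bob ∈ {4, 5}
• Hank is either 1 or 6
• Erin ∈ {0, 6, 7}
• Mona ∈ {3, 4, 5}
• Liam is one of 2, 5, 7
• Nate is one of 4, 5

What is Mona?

3

The 8 variables draw from only 8 values {0, 1, 2, 3, 4, 5, 6, 7}, so each is used; only Erin can be 0, hence Erin = 0.
The 7 still-open variables draw from only 7 values {1, 2, 3, 4, 5, 6, 7}, so each is used; only Liam can be 2, hence Liam = 2.
The 6 still-open variables draw from only 6 values {1, 3, 4, 5, 6, 7}, so each is used; only Grace can be 7, hence Grace = 7.
Among the 5 still-open variables, 3 fits only Mona (and all 5 values in {1, 3, 4, 5, 6} must be used), so Mona = 3.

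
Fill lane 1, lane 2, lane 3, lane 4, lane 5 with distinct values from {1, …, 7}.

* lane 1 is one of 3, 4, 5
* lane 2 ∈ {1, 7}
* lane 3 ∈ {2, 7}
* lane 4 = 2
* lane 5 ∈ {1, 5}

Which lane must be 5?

lane 5

lane 4's domain is down to {2}, so lane 4 = 2. So lane 3 can't be 2.
lane 3 has just one choice, so lane 3 = 7. So lane 2 can't be 7.
lane 2 must be 1 (only option left). Strike 1 from lane 5.
So 5 goes to lane 5.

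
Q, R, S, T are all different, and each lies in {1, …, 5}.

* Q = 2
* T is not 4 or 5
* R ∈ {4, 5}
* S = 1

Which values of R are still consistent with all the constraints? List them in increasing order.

Q's domain is down to {2}, so Q = 2. So T can't be 2.
S must be 1 (only option left). Eliminate 1 elsewhere: T.
That leaves T = 3.
No further eliminations apply; R can still be any of 4, 5.

4, 5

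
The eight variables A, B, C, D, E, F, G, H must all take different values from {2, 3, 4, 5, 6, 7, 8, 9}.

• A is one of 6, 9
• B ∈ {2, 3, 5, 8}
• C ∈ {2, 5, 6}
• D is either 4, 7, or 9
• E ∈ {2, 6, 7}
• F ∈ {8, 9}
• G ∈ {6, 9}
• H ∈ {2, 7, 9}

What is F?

The 8 variables draw from only 8 values {2, 3, 4, 5, 6, 7, 8, 9}, so each is used; only B can be 3, hence B = 3.
Among the 7 still-open variables, 4 fits only D (and all 7 values in {2, 4, 5, 6, 7, 8, 9} must be used), so D = 4.
Among the 6 still-open variables, 5 fits only C (and all 6 values in {2, 5, 6, 7, 8, 9} must be used), so C = 5.
The 5 still-open variables together cover exactly {2, 6, 7, 8, 9} — 5 values for 5 variables — and 8 appears only in F's list, so F = 8.

8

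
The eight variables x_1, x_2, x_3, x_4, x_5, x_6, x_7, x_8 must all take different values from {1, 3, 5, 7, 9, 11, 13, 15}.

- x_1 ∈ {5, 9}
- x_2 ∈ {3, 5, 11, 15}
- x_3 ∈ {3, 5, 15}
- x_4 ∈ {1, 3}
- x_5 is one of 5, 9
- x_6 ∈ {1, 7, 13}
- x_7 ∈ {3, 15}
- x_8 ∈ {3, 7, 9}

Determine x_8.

7

The 8 variables together cover exactly {1, 3, 5, 7, 9, 11, 13, 15} — 8 values for 8 variables — and 11 appears only in x_2's list, so x_2 = 11.
The 7 still-open variables draw from only 7 values {1, 3, 5, 7, 9, 13, 15}, so each is used; only x_6 can be 13, hence x_6 = 13.
Among the 6 still-open variables, 1 fits only x_4 (and all 6 values in {1, 3, 5, 7, 9, 15} must be used), so x_4 = 1.
Among the 5 still-open variables, 7 fits only x_8 (and all 5 values in {3, 5, 7, 9, 15} must be used), so x_8 = 7.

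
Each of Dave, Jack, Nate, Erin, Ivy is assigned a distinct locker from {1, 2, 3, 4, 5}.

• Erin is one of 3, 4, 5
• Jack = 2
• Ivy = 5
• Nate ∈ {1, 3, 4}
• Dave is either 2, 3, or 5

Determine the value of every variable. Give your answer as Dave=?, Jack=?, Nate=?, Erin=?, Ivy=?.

Jack must be 2 (only option left). Remove 2 from Dave.
Ivy has just one choice, so Ivy = 5. Remove 5 from Dave, Erin.
Dave's domain is down to {3}, so Dave = 3. Remove 3 from Nate, Erin.
Erin's domain is down to {4}, so Erin = 4. Remove 4 from Nate.
That leaves Nate = 1.

Dave=3, Jack=2, Nate=1, Erin=4, Ivy=5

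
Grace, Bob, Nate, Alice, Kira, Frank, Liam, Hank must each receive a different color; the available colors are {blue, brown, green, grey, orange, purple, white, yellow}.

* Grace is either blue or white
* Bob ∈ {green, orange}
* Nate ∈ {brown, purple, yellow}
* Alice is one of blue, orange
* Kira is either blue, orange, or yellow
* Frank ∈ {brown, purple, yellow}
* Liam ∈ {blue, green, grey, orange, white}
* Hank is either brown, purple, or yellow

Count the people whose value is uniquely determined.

3

Among the 8 variables, grey fits only Liam (and all 8 values in {blue, brown, green, grey, orange, purple, white, yellow} must be used), so Liam = grey.
Among the 7 still-open variables, green fits only Bob (and all 7 values in {blue, brown, green, orange, purple, white, yellow} must be used), so Bob = green.
The 6 still-open variables together cover exactly {blue, brown, orange, purple, white, yellow} — 6 values for 6 variables — and white appears only in Grace's list, so Grace = white.
The 3 variables Nate, Frank, Hank are confined to {brown, purple, yellow}, which locks those values in; drop them from Kira.
Determined: Grace=white, Bob=green, Liam=grey. The other people each still have more than one consistent value. That makes 3.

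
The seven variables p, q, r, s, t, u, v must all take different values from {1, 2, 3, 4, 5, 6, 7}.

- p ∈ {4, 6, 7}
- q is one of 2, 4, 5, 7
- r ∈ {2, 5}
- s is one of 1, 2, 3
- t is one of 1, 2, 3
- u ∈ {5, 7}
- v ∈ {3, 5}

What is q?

The 7 variables together cover exactly {1, 2, 3, 4, 5, 6, 7} — 7 values for 7 variables — and 6 appears only in p's list, so p = 6.
The 6 still-open variables draw from only 6 values {1, 2, 3, 4, 5, 7}, so each is used; only q can be 4, hence q = 4.

4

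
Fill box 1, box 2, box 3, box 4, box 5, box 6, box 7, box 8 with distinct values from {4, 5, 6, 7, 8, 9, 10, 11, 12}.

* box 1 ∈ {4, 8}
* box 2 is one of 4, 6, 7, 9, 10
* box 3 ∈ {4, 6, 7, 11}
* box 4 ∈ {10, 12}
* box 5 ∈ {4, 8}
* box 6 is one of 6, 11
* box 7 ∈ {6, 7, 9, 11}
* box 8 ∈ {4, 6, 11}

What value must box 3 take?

7

Among the 8 variables, 12 fits only box 4 (and all 8 values in {4, 6, 7, 8, 9, 10, 11, 12} must be used), so box 4 = 12.
Among the 7 still-open variables, 10 fits only box 2 (and all 7 values in {4, 6, 7, 8, 9, 10, 11} must be used), so box 2 = 10.
The 6 still-open variables together cover exactly {4, 6, 7, 8, 9, 11} — 6 values for 6 variables — and 9 appears only in box 7's list, so box 7 = 9.
The 5 still-open variables draw from only 5 values {4, 6, 7, 8, 11}, so each is used; only box 3 can be 7, hence box 3 = 7.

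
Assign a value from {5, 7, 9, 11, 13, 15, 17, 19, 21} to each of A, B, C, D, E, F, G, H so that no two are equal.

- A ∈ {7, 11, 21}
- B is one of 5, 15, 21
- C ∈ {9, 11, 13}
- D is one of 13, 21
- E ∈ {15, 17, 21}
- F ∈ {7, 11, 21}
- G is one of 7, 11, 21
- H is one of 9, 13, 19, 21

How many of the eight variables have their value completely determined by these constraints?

3

A, F, G share exactly the 3 values {7, 11, 21}; by pigeonhole those values go to them, so strike 7, 11, 21 from B, C, D, E, H.
D must be 13 (only option left). So C, H can't be 13.
C's domain is down to {9}, so C = 9. Remove 9 from H.
H must be 19 (only option left).
Determined: C=9, D=13, H=19. The other variables each still have more than one consistent value. That makes 3.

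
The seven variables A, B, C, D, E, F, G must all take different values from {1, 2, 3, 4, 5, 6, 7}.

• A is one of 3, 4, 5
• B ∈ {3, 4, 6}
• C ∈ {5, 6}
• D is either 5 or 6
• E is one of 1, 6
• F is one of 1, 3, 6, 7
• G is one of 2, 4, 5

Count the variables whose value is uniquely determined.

The 7 variables draw from only 7 values {1, 2, 3, 4, 5, 6, 7}, so each is used; only G can be 2, hence G = 2.
The 6 still-open variables together cover exactly {1, 3, 4, 5, 6, 7} — 6 values for 6 variables — and 7 appears only in F's list, so F = 7.
The 5 still-open variables together cover exactly {1, 3, 4, 5, 6} — 5 values for 5 variables — and 1 appears only in E's list, so E = 1.
C and D share exactly the 2 values {5, 6}; by pigeonhole those values go to them, so strike 5, 6 from A, B.
Determined: E=1, F=7, G=2. The other variables each still have more than one consistent value. That makes 3.

3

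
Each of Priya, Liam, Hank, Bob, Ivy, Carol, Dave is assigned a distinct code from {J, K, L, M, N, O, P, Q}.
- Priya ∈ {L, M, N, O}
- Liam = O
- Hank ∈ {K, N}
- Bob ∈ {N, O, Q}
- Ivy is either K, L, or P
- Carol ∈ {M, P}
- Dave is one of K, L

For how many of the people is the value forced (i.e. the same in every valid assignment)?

2

Liam must be O (only option left). Remove O from Priya, Bob.
The 6 still-open variables together cover exactly {K, L, M, N, P, Q} — 6 values for 6 variables — and Q appears only in Bob's list, so Bob = Q.
Determined: Liam=O, Bob=Q. The other people each still have more than one consistent value. That makes 2.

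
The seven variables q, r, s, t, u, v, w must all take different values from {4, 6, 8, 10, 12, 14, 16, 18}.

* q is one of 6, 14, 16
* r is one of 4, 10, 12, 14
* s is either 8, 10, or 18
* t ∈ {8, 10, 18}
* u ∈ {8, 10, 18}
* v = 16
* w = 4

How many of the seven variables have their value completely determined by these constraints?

v has just one choice, so v = 16. Remove 16 from q.
w has just one choice, so w = 4. Eliminate 4 elsewhere: r.
The 3 variables s, t, u are confined to {8, 10, 18}, which locks those values in; drop them from r.
Determined: v=16, w=4. The other variables each still have more than one consistent value. That makes 2.

2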